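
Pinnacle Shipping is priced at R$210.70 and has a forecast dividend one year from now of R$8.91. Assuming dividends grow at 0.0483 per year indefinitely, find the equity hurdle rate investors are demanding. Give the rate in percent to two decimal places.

Rearranging the constant-growth DDM: r = D₁/P₀ + g.
r = 8.9100 / 210.70 + 0.0483 = 0.04229 + 0.0483 = 0.09059

9.06%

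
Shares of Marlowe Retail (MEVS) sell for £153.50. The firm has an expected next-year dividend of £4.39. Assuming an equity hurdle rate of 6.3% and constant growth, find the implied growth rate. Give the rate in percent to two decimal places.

3.44%

From P₀ = D₁/(r − g), the implied growth is g = r − D₁/P₀.
g = 0.063 − 4.39/153.50 = 0.063 − 0.02860 = 0.03440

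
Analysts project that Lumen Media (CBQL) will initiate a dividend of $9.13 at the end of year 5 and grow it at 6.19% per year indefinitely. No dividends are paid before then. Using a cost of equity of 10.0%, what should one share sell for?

Deferred-dividend DDM. At t=4 the remaining stream is a growing perpetuity with first payment D_5 = 9.13.
V_4 = D_5/(r−g) = 9.13/(0.1−0.0619) = 239.6325
P₀ = V_4/(1+r)^4 = 239.6325/(1+0.1)^4 = 163.6723

$163.67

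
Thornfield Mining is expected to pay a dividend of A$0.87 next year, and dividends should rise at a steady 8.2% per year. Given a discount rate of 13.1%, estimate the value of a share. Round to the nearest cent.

Gordon growth model: P₀ = D₁/(r − g), with D₁ = 0.87 given directly.
P₀ = 0.8700 / (0.131 − 0.082) = 0.8700 / 0.049 = 17.7551

A$17.76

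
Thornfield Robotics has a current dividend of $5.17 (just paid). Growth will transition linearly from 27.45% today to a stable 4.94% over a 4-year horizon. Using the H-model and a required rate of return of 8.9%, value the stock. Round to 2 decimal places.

$195.78

H-model: P₀ = D₀[(1+g_L) + H(g_S−g_L)]/(r−g_L), with H = 4/2 = 2.
P₀ = 5.17 × [(1+0.0494) + 2×(0.2745−0.0494)] / (0.089−0.0494)
   = 5.17 × 1.4996 / 0.0396 = 195.7811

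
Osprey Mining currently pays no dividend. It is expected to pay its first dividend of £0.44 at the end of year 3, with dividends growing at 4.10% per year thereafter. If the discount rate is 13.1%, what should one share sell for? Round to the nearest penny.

Deferred-dividend DDM. At t=2 the remaining stream is a growing perpetuity with first payment D_3 = 0.44.
V_2 = D_3/(r−g) = 0.44/(0.131−0.041) = 4.8889
P₀ = V_2/(1+r)^2 = 4.8889/(1+0.131)^2 = 3.8219

£3.82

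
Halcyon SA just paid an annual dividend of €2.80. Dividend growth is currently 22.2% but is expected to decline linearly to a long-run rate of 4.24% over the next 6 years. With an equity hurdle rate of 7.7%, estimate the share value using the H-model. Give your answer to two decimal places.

H-model: P₀ = D₀[(1+g_L) + H(g_S−g_L)]/(r−g_L), with H = 6/2 = 3.
P₀ = 2.80 × [(1+0.0424) + 3×(0.222−0.0424)] / (0.077−0.0424)
   = 2.80 × 1.5812 / 0.0346 = 127.9584

€127.96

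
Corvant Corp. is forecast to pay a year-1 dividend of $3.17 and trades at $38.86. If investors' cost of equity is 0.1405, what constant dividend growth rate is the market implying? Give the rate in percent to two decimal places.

From P₀ = D₁/(r − g), the implied growth is g = r − D₁/P₀.
g = 0.1405 − 3.17/38.86 = 0.1405 − 0.08157 = 0.05893

5.89%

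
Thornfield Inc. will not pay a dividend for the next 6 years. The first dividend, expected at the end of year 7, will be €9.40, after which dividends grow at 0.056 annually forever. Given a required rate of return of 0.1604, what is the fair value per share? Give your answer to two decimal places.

€36.88

Deferred-dividend DDM. At t=6 the remaining stream is a growing perpetuity with first payment D_7 = 9.40.
V_6 = D_7/(r−g) = 9.40/(0.1604−0.056) = 90.0383
P₀ = V_6/(1+r)^6 = 90.0383/(1+0.1604)^6 = 36.8792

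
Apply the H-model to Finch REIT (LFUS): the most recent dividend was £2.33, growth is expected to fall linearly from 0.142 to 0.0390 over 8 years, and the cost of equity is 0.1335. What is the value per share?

H-model: P₀ = D₀[(1+g_L) + H(g_S−g_L)]/(r−g_L), with H = 8/2 = 4.
P₀ = 2.33 × [(1+0.039) + 4×(0.142−0.039)] / (0.1335−0.039)
   = 2.33 × 1.4510 / 0.0945 = 35.7760

£35.78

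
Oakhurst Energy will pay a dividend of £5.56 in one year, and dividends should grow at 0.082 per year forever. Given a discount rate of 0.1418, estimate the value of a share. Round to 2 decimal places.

Gordon growth model: P₀ = D₁/(r − g), with D₁ = 5.56 given directly.
P₀ = 5.5600 / (0.1418 − 0.082) = 5.5600 / 0.0598 = 92.9766

£92.98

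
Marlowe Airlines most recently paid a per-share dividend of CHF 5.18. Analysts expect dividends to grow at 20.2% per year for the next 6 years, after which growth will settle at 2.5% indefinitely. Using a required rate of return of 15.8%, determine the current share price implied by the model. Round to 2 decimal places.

Two-stage DDM. Project D₁…D_6 at 0.202, terminal growth 0.025, discount at r = 0.158.
D_1 = 6.2264
D_2 = 7.4841
D_3 = 8.9959
D_4 = 10.8130
D_5 = 12.9973
D_6 = 15.6227
Terminal value at t=6: TV = D_7/(r−g) = 16.0133/(0.158−0.025) = 120.4006
P₀ = 6.2264/(1+0.158)^1 + 7.4841/(1+0.158)^2 + 8.9959/(1+0.158)^3 + 10.8130/(1+0.158)^4 + 12.9973/(1+0.158)^5 + 15.6227/(1+0.158)^6 + 120.4006/(1+0.158)^6 = 85.4170

CHF 85.42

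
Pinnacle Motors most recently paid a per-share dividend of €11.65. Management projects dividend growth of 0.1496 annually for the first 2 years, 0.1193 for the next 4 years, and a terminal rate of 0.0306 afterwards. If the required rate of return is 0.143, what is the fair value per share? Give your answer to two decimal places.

Three-stage DDM. Project D₁…D_6; terminal Gordon value at t=6 with g = 0.0306; discount at r = 0.143.
D_1 = 13.3928
D_2 = 15.3964
D_3 = 17.2332
D_4 = 19.2891
D_5 = 21.5903
D_6 = 24.1660
TV_6 = 24.9055/(0.143−0.0306) = 221.5793
P₀ = Σ Dₜ/(1+r)ᵗ + TV_6/(1+r)^6 = 167.6177

€167.62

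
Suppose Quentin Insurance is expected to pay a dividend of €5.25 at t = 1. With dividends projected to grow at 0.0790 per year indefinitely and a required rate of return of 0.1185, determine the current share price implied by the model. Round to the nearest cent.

€132.91

Gordon growth model: P₀ = D₁/(r − g), with D₁ = 5.25 given directly.
P₀ = 5.2500 / (0.1185 − 0.079) = 5.2500 / 0.0395 = 132.9114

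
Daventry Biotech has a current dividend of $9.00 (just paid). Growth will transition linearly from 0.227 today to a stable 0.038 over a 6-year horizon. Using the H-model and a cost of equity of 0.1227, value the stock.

H-model: P₀ = D₀[(1+g_L) + H(g_S−g_L)]/(r−g_L), with H = 6/2 = 3.
P₀ = 9.00 × [(1+0.038) + 3×(0.227−0.038)] / (0.1227−0.038)
   = 9.00 × 1.6050 / 0.0847 = 170.5431

$170.54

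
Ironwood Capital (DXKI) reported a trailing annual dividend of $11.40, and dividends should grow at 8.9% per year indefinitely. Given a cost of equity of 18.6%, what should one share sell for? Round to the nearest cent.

Gordon growth model: P₀ = D₁/(r − g). D₁ = 11.40 × (1 + 0.089) = 12.4146.
P₀ = 12.4146 / (0.186 − 0.089) = 12.4146 / 0.097 = 127.9856

$127.99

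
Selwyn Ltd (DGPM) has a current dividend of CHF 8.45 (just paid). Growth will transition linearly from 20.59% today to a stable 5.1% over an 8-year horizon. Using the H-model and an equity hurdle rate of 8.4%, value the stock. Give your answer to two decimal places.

H-model: P₀ = D₀[(1+g_L) + H(g_S−g_L)]/(r−g_L), with H = 8/2 = 4.
P₀ = 8.45 × [(1+0.051) + 4×(0.2059−0.051)] / (0.084−0.051)
   = 8.45 × 1.6706 / 0.033 = 427.7748

CHF 427.77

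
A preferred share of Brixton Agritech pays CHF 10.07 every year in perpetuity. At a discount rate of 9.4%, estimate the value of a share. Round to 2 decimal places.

Zero-growth DDM (perpetuity): P₀ = D/r = 10.07 / 0.094 = 107.1277

CHF 107.13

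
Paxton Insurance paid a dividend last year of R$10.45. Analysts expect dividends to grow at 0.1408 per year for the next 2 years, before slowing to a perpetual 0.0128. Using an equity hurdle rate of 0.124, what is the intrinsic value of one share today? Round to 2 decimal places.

Two-stage DDM. Project D₁…D_2 at 0.1408, terminal growth 0.0128, discount at r = 0.124.
D_1 = 11.9214
D_2 = 13.5999
Terminal value at t=2: TV = D_3/(r−g) = 13.7740/(0.124−0.0128) = 123.8666
P₀ = 11.9214/(1+0.124)^1 + 13.5999/(1+0.124)^2 + 123.8666/(1+0.124)^2 = 119.4150

R$119.42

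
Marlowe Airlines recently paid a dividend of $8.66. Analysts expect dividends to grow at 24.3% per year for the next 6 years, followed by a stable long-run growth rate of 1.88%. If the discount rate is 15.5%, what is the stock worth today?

Two-stage DDM. Project D₁…D_6 at 0.243, terminal growth 0.0188, discount at r = 0.155.
D_1 = 10.7644
D_2 = 13.3801
D_3 = 16.6315
D_4 = 20.6729
D_5 = 25.6965
D_6 = 31.9407
Terminal value at t=6: TV = D_7/(r−g) = 32.5412/(0.155−0.0188) = 238.9222
P₀ = 10.7644/(1+0.155)^1 + 13.3801/(1+0.155)^2 + 16.6315/(1+0.155)^3 + 20.6729/(1+0.155)^4 + 25.6965/(1+0.155)^5 + 31.9407/(1+0.155)^6 + 238.9222/(1+0.155)^6 = 168.3544

$168.35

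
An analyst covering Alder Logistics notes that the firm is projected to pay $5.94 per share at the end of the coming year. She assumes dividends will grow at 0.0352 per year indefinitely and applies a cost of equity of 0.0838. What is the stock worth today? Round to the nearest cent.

Gordon growth model: P₀ = D₁/(r − g), with D₁ = 5.94 given directly.
P₀ = 5.9400 / (0.0838 − 0.0352) = 5.9400 / 0.0486 = 122.2222

$122.22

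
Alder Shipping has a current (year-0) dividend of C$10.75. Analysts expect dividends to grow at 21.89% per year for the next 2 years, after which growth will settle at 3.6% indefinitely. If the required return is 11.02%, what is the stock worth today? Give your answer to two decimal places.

Two-stage DDM. Project D₁…D_2 at 0.2189, terminal growth 0.036, discount at r = 0.1102.
D_1 = 13.1032
D_2 = 15.9715
Terminal value at t=2: TV = D_3/(r−g) = 16.5464/(0.1102−0.036) = 222.9977
P₀ = 13.1032/(1+0.1102)^1 + 15.9715/(1+0.1102)^2 + 222.9977/(1+0.1102)^2 = 205.6854

C$205.69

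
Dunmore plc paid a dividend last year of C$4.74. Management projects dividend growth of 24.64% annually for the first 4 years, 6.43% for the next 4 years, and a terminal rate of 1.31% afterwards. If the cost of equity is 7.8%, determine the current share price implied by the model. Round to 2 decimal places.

C$186.07

Three-stage DDM. Project D₁…D_8; terminal Gordon value at t=8 with g = 0.0131; discount at r = 0.078.
D_1 = 5.9079
D_2 = 7.3637
D_3 = 9.1781
D_4 = 11.4395
D_5 = 12.1751
D_6 = 12.9579
D_7 = 13.7911
D_8 = 14.6779
TV_8 = 14.8702/(0.078−0.0131) = 229.1247
P₀ = Σ Dₜ/(1+r)ᵗ + TV_8/(1+r)^8 = 186.0737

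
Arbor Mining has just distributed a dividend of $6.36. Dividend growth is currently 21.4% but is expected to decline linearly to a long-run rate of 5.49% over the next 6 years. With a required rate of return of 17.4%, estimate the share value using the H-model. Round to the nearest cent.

$81.82

H-model: P₀ = D₀[(1+g_L) + H(g_S−g_L)]/(r−g_L), with H = 6/2 = 3.
P₀ = 6.36 × [(1+0.0549) + 3×(0.214−0.0549)] / (0.174−0.0549)
   = 6.36 × 1.5322 / 0.1191 = 81.8203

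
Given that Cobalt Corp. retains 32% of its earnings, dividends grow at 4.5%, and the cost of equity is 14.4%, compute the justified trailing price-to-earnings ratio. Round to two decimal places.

7.18

Payout ratio b = 1 − 0.32 = 0.68.
Justified trailing P/E = b(1+g)/(r−g) = 0.68×(1+0.045)/(0.144−0.045) = 7.1778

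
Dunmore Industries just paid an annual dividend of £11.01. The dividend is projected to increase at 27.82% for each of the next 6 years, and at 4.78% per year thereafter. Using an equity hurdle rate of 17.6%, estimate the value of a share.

£237.69

Two-stage DDM. Project D₁…D_6 at 0.2782, terminal growth 0.0478, discount at r = 0.176.
D_1 = 14.0730
D_2 = 17.9881
D_3 = 22.9924
D_4 = 29.3888
D_5 = 37.5648
D_6 = 48.0154
Terminal value at t=6: TV = D_7/(r−g) = 50.3105/(0.176−0.0478) = 392.4376
P₀ = 14.0730/(1+0.176)^1 + 17.9881/(1+0.176)^2 + 22.9924/(1+0.176)^3 + 29.3888/(1+0.176)^4 + 37.5648/(1+0.176)^5 + 48.0154/(1+0.176)^6 + 392.4376/(1+0.176)^6 = 237.6934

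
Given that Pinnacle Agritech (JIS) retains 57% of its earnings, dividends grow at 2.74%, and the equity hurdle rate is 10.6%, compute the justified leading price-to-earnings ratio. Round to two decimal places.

Payout ratio b = 1 − 0.57 = 0.43.
Justified leading P/E = b/(r−g) = 0.43/(0.106−0.0274) = 5.4707

5.47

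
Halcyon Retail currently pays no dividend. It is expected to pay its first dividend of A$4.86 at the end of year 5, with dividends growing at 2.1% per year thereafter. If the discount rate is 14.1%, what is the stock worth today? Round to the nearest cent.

A$23.90

Deferred-dividend DDM. At t=4 the remaining stream is a growing perpetuity with first payment D_5 = 4.86.
V_4 = D_5/(r−g) = 4.86/(0.141−0.021) = 40.5000
P₀ = V_4/(1+r)^4 = 40.5000/(1+0.141)^4 = 23.8953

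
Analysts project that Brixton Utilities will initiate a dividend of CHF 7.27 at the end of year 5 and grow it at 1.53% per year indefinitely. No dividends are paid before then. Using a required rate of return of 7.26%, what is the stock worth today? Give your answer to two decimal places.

CHF 95.86

Deferred-dividend DDM. At t=4 the remaining stream is a growing perpetuity with first payment D_5 = 7.27.
V_4 = D_5/(r−g) = 7.27/(0.0726−0.0153) = 126.8761
P₀ = V_4/(1+r)^4 = 126.8761/(1+0.0726)^4 = 95.8581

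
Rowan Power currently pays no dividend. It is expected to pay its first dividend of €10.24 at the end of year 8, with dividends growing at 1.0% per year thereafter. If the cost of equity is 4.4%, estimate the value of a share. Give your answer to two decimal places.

€222.80

Deferred-dividend DDM. At t=7 the remaining stream is a growing perpetuity with first payment D_8 = 10.24.
V_7 = D_8/(r−g) = 10.24/(0.044−0.01) = 301.1765
P₀ = V_7/(1+r)^7 = 301.1765/(1+0.044)^7 = 222.8012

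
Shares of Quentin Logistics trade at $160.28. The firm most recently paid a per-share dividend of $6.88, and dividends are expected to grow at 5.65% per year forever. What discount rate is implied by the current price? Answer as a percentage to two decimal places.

10.19%

Rearranging the constant-growth DDM: r = D₁/P₀ + g.
D₁ = 6.88 × (1 + 0.0565) = 7.2687.
r = 7.2687 / 160.28 + 0.0565 = 0.04535 + 0.0565 = 0.10185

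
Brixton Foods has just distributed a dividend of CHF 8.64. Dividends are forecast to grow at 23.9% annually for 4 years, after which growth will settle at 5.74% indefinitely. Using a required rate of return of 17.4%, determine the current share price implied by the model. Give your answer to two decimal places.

Two-stage DDM. Project D₁…D_4 at 0.239, terminal growth 0.0574, discount at r = 0.174.
D_1 = 10.7050
D_2 = 13.2634
D_3 = 16.4334
D_4 = 20.3610
Terminal value at t=4: TV = D_5/(r−g) = 21.5297/(0.174−0.0574) = 184.6459
P₀ = 10.7050/(1+0.174)^1 + 13.2634/(1+0.174)^2 + 16.4334/(1+0.174)^3 + 20.3610/(1+0.174)^4 + 184.6459/(1+0.174)^4 = 136.8162

CHF 136.82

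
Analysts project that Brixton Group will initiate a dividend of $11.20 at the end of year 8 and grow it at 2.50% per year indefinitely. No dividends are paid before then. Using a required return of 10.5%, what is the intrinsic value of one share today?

Deferred-dividend DDM. At t=7 the remaining stream is a growing perpetuity with first payment D_8 = 11.20.
V_7 = D_8/(r−g) = 11.20/(0.105−0.025) = 140.0000
P₀ = V_7/(1+r)^7 = 140.0000/(1+0.105)^7 = 69.5973

$69.60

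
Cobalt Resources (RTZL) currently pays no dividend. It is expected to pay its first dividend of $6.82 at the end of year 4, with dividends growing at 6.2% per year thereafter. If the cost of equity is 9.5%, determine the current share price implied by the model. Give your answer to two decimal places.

Deferred-dividend DDM. At t=3 the remaining stream is a growing perpetuity with first payment D_4 = 6.82.
V_3 = D_4/(r−g) = 6.82/(0.095−0.062) = 206.6667
P₀ = V_3/(1+r)^3 = 206.6667/(1+0.095)^3 = 157.4085

$157.41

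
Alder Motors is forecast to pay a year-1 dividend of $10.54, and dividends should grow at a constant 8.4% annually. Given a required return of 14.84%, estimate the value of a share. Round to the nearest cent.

Gordon growth model: P₀ = D₁/(r − g), with D₁ = 10.54 given directly.
P₀ = 10.5400 / (0.1484 − 0.084) = 10.5400 / 0.0644 = 163.6646

$163.66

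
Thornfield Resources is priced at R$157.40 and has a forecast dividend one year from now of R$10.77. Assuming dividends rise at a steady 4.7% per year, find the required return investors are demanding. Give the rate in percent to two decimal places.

11.54%

Rearranging the constant-growth DDM: r = D₁/P₀ + g.
r = 10.7700 / 157.40 + 0.047 = 0.06842 + 0.047 = 0.11542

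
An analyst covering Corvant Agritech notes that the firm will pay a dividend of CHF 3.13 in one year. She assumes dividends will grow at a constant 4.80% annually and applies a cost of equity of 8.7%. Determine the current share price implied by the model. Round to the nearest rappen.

CHF 80.26

Gordon growth model: P₀ = D₁/(r − g), with D₁ = 3.13 given directly.
P₀ = 3.1300 / (0.087 − 0.048) = 3.1300 / 0.039 = 80.2564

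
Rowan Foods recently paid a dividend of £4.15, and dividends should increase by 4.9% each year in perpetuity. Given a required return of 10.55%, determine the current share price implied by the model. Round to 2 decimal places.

Gordon growth model: P₀ = D₁/(r − g). D₁ = 4.15 × (1 + 0.049) = 4.3533.
P₀ = 4.3533 / (0.1055 − 0.049) = 4.3533 / 0.0565 = 77.0504

£77.05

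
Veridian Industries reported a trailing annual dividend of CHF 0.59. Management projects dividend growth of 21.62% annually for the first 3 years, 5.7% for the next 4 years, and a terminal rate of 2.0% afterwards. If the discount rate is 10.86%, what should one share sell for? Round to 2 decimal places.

Three-stage DDM. Project D₁…D_7; terminal Gordon value at t=7 with g = 0.02; discount at r = 0.1086.
D_1 = 0.7176
D_2 = 0.8727
D_3 = 1.0614
D_4 = 1.1219
D_5 = 1.1858
D_6 = 1.2534
D_7 = 1.3249
TV_7 = 1.3513/(0.1086−0.02) = 15.2522
P₀ = Σ Dₜ/(1+r)ᵗ + TV_7/(1+r)^7 = 12.3178

CHF 12.32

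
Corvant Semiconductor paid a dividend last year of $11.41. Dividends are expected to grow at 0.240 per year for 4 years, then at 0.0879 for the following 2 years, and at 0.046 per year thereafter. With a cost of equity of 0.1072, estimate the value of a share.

Three-stage DDM. Project D₁…D_6; terminal Gordon value at t=6 with g = 0.046; discount at r = 0.1072.
D_1 = 14.1484
D_2 = 17.5440
D_3 = 21.7546
D_4 = 26.9757
D_5 = 29.3468
D_6 = 31.9264
TV_6 = 33.3950/(0.1072−0.046) = 545.6707
P₀ = Σ Dₜ/(1+r)ᵗ + TV_6/(1+r)^6 = 392.2273

$392.23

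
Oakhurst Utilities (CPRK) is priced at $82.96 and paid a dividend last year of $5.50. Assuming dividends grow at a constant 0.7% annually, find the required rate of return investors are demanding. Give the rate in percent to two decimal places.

7.38%

Rearranging the constant-growth DDM: r = D₁/P₀ + g.
D₁ = 5.50 × (1 + 0.007) = 5.5385.
r = 5.5385 / 82.96 + 0.007 = 0.06676 + 0.007 = 0.07376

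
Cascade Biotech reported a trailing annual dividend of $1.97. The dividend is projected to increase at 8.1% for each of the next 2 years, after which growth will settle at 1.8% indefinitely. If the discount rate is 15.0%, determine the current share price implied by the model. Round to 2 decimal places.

Two-stage DDM. Project D₁…D_2 at 0.081, terminal growth 0.018, discount at r = 0.15.
D_1 = 2.1296
D_2 = 2.3021
Terminal value at t=2: TV = D_3/(r−g) = 2.3435/(0.15−0.018) = 17.7538
P₀ = 2.1296/(1+0.15)^1 + 2.3021/(1+0.15)^2 + 17.7538/(1+0.15)^2 = 17.0169

$17.02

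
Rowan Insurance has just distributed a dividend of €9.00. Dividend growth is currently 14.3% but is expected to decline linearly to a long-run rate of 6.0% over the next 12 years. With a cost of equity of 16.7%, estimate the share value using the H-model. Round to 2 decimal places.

H-model: P₀ = D₀[(1+g_L) + H(g_S−g_L)]/(r−g_L), with H = 12/2 = 6.
P₀ = 9.00 × [(1+0.06) + 6×(0.143−0.06)] / (0.167−0.06)
   = 9.00 × 1.5580 / 0.107 = 131.0467

€131.05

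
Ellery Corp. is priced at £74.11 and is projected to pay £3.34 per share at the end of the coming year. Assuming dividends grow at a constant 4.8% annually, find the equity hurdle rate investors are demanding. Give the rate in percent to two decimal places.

9.31%

Rearranging the constant-growth DDM: r = D₁/P₀ + g.
r = 3.3400 / 74.11 + 0.048 = 0.04507 + 0.048 = 0.09307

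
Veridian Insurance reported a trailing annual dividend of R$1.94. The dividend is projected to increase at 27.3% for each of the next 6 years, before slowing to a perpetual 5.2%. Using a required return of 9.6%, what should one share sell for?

Two-stage DDM. Project D₁…D_6 at 0.273, terminal growth 0.052, discount at r = 0.096.
D_1 = 2.4696
D_2 = 3.1438
D_3 = 4.0021
D_4 = 5.0947
D_5 = 6.4855
D_6 = 8.2560
Terminal value at t=6: TV = D_7/(r−g) = 8.6854/(0.096−0.052) = 197.3946
P₀ = 2.4696/(1+0.096)^1 + 3.1438/(1+0.096)^2 + 4.0021/(1+0.096)^3 + 5.0947/(1+0.096)^4 + 6.4855/(1+0.096)^5 + 8.2560/(1+0.096)^6 + 197.3946/(1+0.096)^6 = 134.1919

R$134.19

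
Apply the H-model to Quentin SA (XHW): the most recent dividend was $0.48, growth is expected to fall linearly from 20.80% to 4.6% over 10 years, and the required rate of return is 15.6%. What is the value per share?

H-model: P₀ = D₀[(1+g_L) + H(g_S−g_L)]/(r−g_L), with H = 10/2 = 5.
P₀ = 0.48 × [(1+0.046) + 5×(0.208−0.046)] / (0.156−0.046)
   = 0.48 × 1.8560 / 0.11 = 8.0989

$8.10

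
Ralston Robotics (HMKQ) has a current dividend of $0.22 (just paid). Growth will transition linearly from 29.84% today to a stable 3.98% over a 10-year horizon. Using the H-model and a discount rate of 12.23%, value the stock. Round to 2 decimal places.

H-model: P₀ = D₀[(1+g_L) + H(g_S−g_L)]/(r−g_L), with H = 10/2 = 5.
P₀ = 0.22 × [(1+0.0398) + 5×(0.2984−0.0398)] / (0.1223−0.0398)
   = 0.22 × 2.3328 / 0.0825 = 6.2208

$6.22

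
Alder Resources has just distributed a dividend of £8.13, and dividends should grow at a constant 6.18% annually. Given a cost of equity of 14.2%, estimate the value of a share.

Gordon growth model: P₀ = D₁/(r − g). D₁ = 8.13 × (1 + 0.0618) = 8.6324.
P₀ = 8.6324 / (0.142 − 0.0618) = 8.6324 / 0.0802 = 107.6363

£107.64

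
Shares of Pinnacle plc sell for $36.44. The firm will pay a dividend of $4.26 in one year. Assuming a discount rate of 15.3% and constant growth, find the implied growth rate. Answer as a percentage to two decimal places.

From P₀ = D₁/(r − g), the implied growth is g = r − D₁/P₀.
g = 0.153 − 4.26/36.44 = 0.153 − 0.11690 = 0.03610

3.61%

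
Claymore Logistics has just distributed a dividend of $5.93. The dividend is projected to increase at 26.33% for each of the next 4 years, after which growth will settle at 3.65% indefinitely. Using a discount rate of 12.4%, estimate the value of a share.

Two-stage DDM. Project D₁…D_4 at 0.2633, terminal growth 0.0365, discount at r = 0.124.
D_1 = 7.4914
D_2 = 9.4638
D_3 = 11.9557
D_4 = 15.1036
Terminal value at t=4: TV = D_5/(r−g) = 15.6549/(0.124−0.0365) = 178.9130
P₀ = 7.4914/(1+0.124)^1 + 9.4638/(1+0.124)^2 + 11.9557/(1+0.124)^3 + 15.1036/(1+0.124)^4 + 178.9130/(1+0.124)^4 = 144.1304

$144.13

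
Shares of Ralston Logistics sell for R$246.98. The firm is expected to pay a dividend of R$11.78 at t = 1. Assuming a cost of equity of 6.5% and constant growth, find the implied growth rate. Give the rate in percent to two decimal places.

From P₀ = D₁/(r − g), the implied growth is g = r − D₁/P₀.
g = 0.065 − 11.78/246.98 = 0.065 − 0.04770 = 0.01730

1.73%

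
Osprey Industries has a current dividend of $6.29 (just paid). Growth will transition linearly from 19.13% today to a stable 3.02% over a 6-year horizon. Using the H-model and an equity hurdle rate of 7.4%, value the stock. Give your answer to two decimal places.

$217.35

H-model: P₀ = D₀[(1+g_L) + H(g_S−g_L)]/(r−g_L), with H = 6/2 = 3.
P₀ = 6.29 × [(1+0.0302) + 3×(0.1913−0.0302)] / (0.074−0.0302)
   = 6.29 × 1.5135 / 0.0438 = 217.3497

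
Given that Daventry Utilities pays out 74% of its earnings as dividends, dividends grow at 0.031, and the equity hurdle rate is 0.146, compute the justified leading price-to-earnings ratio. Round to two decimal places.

6.43

Justified leading P/E = b/(r−g) = 0.74/(0.146−0.031) = 6.4348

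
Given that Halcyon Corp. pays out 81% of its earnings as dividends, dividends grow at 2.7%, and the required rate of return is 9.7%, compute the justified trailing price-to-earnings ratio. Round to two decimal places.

11.88

Justified trailing P/E = b(1+g)/(r−g) = 0.81×(1+0.027)/(0.097−0.027) = 11.8839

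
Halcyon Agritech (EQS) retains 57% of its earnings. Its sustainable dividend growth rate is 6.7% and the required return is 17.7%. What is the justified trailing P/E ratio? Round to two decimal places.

Payout ratio b = 1 − 0.57 = 0.43.
Justified trailing P/E = b(1+g)/(r−g) = 0.43×(1+0.067)/(0.177−0.067) = 4.1710

4.17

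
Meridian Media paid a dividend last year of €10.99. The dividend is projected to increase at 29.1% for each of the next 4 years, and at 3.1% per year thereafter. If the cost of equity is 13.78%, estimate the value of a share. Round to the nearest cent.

€236.73

Two-stage DDM. Project D₁…D_4 at 0.291, terminal growth 0.031, discount at r = 0.1378.
D_1 = 14.1881
D_2 = 18.3168
D_3 = 23.6470
D_4 = 30.5283
Terminal value at t=4: TV = D_5/(r−g) = 31.4747/(0.1378−0.031) = 294.7067
P₀ = 14.1881/(1+0.1378)^1 + 18.3168/(1+0.1378)^2 + 23.6470/(1+0.1378)^3 + 30.5283/(1+0.1378)^4 + 294.7067/(1+0.1378)^4 = 236.7313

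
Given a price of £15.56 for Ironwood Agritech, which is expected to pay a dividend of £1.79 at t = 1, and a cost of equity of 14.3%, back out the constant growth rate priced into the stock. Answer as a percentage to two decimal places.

From P₀ = D₁/(r − g), the implied growth is g = r − D₁/P₀.
g = 0.143 − 1.79/15.56 = 0.143 − 0.11504 = 0.02796

2.80%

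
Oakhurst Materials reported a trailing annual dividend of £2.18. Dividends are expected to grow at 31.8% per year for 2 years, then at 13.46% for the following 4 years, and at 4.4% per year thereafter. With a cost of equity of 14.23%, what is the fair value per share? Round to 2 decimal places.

£46.83

Three-stage DDM. Project D₁…D_6; terminal Gordon value at t=6 with g = 0.044; discount at r = 0.1423.
D_1 = 2.8732
D_2 = 3.7869
D_3 = 4.2967
D_4 = 4.8750
D_5 = 5.5312
D_6 = 6.2756
TV_6 = 6.5518/(0.1423−0.044) = 66.6508
P₀ = Σ Dₜ/(1+r)ᵗ + TV_6/(1+r)^6 = 46.8322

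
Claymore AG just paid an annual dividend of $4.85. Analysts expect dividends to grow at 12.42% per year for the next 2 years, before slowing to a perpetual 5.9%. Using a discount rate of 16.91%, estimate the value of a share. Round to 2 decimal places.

$52.28

Two-stage DDM. Project D₁…D_2 at 0.1242, terminal growth 0.059, discount at r = 0.1691.
D_1 = 5.4524
D_2 = 6.1296
Terminal value at t=2: TV = D_3/(r−g) = 6.4912/(0.1691−0.059) = 58.9573
P₀ = 5.4524/(1+0.1691)^1 + 6.1296/(1+0.1691)^2 + 58.9573/(1+0.1691)^2 = 52.2838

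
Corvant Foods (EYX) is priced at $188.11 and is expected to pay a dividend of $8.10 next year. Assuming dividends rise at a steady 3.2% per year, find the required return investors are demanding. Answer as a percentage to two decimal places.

Rearranging the constant-growth DDM: r = D₁/P₀ + g.
r = 8.1000 / 188.11 + 0.032 = 0.04306 + 0.032 = 0.07506

7.51%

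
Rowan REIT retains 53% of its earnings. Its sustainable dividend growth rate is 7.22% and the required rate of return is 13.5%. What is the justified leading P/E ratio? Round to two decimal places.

7.48

Payout ratio b = 1 − 0.53 = 0.47.
Justified leading P/E = b/(r−g) = 0.47/(0.135−0.0722) = 7.4841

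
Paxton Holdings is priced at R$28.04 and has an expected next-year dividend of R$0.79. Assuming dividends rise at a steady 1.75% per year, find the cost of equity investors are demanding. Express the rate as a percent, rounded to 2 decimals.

Rearranging the constant-growth DDM: r = D₁/P₀ + g.
r = 0.7900 / 28.04 + 0.0175 = 0.02817 + 0.0175 = 0.04567

4.57%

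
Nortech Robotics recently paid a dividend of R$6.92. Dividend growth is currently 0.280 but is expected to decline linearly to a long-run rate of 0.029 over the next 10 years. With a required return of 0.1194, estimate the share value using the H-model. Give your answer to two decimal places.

R$174.84

H-model: P₀ = D₀[(1+g_L) + H(g_S−g_L)]/(r−g_L), with H = 10/2 = 5.
P₀ = 6.92 × [(1+0.029) + 5×(0.28−0.029)] / (0.1194−0.029)
   = 6.92 × 2.2840 / 0.0904 = 174.8372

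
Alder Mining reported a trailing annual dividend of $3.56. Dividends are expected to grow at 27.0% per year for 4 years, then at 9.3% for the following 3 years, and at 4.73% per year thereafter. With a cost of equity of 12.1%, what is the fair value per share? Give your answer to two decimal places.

Three-stage DDM. Project D₁…D_7; terminal Gordon value at t=7 with g = 0.0473; discount at r = 0.121.
D_1 = 4.5212
D_2 = 5.7419
D_3 = 7.2922
D_4 = 9.2611
D_5 = 10.1224
D_6 = 11.0638
D_7 = 12.0928
TV_7 = 12.6647/(0.121−0.0473) = 171.8419
P₀ = Σ Dₜ/(1+r)ᵗ + TV_7/(1+r)^7 = 113.6217

$113.62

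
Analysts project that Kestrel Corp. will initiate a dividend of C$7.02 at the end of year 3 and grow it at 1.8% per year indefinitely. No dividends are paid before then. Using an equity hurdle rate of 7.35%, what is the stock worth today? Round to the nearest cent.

C$109.76

Deferred-dividend DDM. At t=2 the remaining stream is a growing perpetuity with first payment D_3 = 7.02.
V_2 = D_3/(r−g) = 7.02/(0.0735−0.018) = 126.4865
P₀ = V_2/(1+r)^2 = 126.4865/(1+0.0735)^2 = 109.7590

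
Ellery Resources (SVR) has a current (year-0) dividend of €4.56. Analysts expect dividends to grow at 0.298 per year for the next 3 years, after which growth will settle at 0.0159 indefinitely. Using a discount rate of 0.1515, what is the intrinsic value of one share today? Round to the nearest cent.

€66.40

Two-stage DDM. Project D₁…D_3 at 0.298, terminal growth 0.0159, discount at r = 0.1515.
D_1 = 5.9189
D_2 = 7.6827
D_3 = 9.9722
Terminal value at t=3: TV = D_4/(r−g) = 10.1307/(0.1515−0.0159) = 74.7103
P₀ = 5.9189/(1+0.1515)^1 + 7.6827/(1+0.1515)^2 + 9.9722/(1+0.1515)^3 + 74.7103/(1+0.1515)^3 = 66.3970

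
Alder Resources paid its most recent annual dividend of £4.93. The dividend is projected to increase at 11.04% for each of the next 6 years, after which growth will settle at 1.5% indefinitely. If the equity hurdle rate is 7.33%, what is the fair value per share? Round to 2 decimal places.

£138.62

Two-stage DDM. Project D₁…D_6 at 0.1104, terminal growth 0.015, discount at r = 0.0733.
D_1 = 5.4743
D_2 = 6.0786
D_3 = 6.7497
D_4 = 7.4949
D_5 = 8.3223
D_6 = 9.2411
Terminal value at t=6: TV = D_7/(r−g) = 9.3797/(0.0733−0.015) = 160.8871
P₀ = 5.4743/(1+0.0733)^1 + 6.0786/(1+0.0733)^2 + 6.7497/(1+0.0733)^3 + 7.4949/(1+0.0733)^4 + 8.3223/(1+0.0733)^5 + 9.2411/(1+0.0733)^6 + 160.8871/(1+0.0733)^6 = 138.6154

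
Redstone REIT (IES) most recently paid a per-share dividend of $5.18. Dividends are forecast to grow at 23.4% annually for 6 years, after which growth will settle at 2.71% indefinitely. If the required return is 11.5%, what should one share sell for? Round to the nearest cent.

$156.21

Two-stage DDM. Project D₁…D_6 at 0.234, terminal growth 0.0271, discount at r = 0.115.
D_1 = 6.3921
D_2 = 7.8879
D_3 = 9.7336
D_4 = 12.0113
D_5 = 14.8220
D_6 = 18.2903
Terminal value at t=6: TV = D_7/(r−g) = 18.7860/(0.115−0.0271) = 213.7197
P₀ = 6.3921/(1+0.115)^1 + 7.8879/(1+0.115)^2 + 9.7336/(1+0.115)^3 + 12.0113/(1+0.115)^4 + 14.8220/(1+0.115)^5 + 18.2903/(1+0.115)^6 + 213.7197/(1+0.115)^6 = 156.2130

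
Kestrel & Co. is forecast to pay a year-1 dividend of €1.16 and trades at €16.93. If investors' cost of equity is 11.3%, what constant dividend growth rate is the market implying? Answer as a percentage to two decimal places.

4.45%

From P₀ = D₁/(r − g), the implied growth is g = r − D₁/P₀.
g = 0.113 − 1.16/16.93 = 0.113 − 0.06852 = 0.04448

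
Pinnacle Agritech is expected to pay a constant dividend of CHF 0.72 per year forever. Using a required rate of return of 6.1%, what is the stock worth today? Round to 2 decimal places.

Zero-growth DDM (perpetuity): P₀ = D/r = 0.72 / 0.061 = 11.8033

CHF 11.80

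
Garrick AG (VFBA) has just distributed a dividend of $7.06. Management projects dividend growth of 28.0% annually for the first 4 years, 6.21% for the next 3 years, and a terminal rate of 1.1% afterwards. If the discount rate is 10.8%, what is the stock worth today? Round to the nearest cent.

Three-stage DDM. Project D₁…D_7; terminal Gordon value at t=7 with g = 0.011; discount at r = 0.108.
D_1 = 9.0368
D_2 = 11.5671
D_3 = 14.8059
D_4 = 18.9515
D_5 = 20.1284
D_6 = 21.3784
D_7 = 22.7060
TV_7 = 22.9558/(0.108−0.011) = 236.6575
P₀ = Σ Dₜ/(1+r)ᵗ + TV_7/(1+r)^7 = 191.1562

$191.16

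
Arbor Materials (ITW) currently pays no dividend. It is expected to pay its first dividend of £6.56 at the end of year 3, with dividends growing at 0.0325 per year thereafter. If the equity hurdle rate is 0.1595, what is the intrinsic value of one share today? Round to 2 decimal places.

Deferred-dividend DDM. At t=2 the remaining stream is a growing perpetuity with first payment D_3 = 6.56.
V_2 = D_3/(r−g) = 6.56/(0.1595−0.0325) = 51.6535
P₀ = V_2/(1+r)^2 = 51.6535/(1+0.1595)^2 = 38.4201

£38.42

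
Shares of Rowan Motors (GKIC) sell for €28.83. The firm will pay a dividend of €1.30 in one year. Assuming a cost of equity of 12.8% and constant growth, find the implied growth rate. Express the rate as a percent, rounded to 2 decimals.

8.29%

From P₀ = D₁/(r − g), the implied growth is g = r − D₁/P₀.
g = 0.128 − 1.30/28.83 = 0.128 − 0.04509 = 0.08291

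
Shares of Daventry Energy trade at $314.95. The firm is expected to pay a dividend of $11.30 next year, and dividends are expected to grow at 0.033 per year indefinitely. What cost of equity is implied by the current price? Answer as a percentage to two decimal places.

Rearranging the constant-growth DDM: r = D₁/P₀ + g.
r = 11.3000 / 314.95 + 0.033 = 0.03588 + 0.033 = 0.06888

6.89%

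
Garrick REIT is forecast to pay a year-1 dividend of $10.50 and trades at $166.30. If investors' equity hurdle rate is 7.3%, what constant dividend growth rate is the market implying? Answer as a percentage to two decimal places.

From P₀ = D₁/(r − g), the implied growth is g = r − D₁/P₀.
g = 0.073 − 10.50/166.30 = 0.073 − 0.06314 = 0.00986

0.99%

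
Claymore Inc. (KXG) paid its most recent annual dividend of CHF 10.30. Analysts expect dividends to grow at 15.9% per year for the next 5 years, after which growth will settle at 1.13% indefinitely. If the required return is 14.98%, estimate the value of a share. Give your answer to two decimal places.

CHF 131.02

Two-stage DDM. Project D₁…D_5 at 0.159, terminal growth 0.0113, discount at r = 0.1498.
D_1 = 11.9377
D_2 = 13.8358
D_3 = 16.0357
D_4 = 18.5854
D_5 = 21.5404
Terminal value at t=5: TV = D_6/(r−g) = 21.7838/(0.1498−0.0113) = 157.2840
P₀ = 11.9377/(1+0.1498)^1 + 13.8358/(1+0.1498)^2 + 16.0357/(1+0.1498)^3 + 18.5854/(1+0.1498)^4 + 21.5404/(1+0.1498)^5 + 157.2840/(1+0.1498)^5 = 131.0155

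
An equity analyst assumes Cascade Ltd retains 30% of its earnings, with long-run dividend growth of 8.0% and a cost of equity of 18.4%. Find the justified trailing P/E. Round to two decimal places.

7.27

Payout ratio b = 1 − 0.30 = 0.70.
Justified trailing P/E = b(1+g)/(r−g) = 0.70×(1+0.08)/(0.184−0.08) = 7.2692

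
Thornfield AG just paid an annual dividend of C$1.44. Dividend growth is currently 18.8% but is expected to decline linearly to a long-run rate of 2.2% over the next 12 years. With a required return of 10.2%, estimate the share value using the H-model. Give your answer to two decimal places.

H-model: P₀ = D₀[(1+g_L) + H(g_S−g_L)]/(r−g_L), with H = 12/2 = 6.
P₀ = 1.44 × [(1+0.022) + 6×(0.188−0.022)] / (0.102−0.022)
   = 1.44 × 2.0180 / 0.08 = 36.3240

C$36.32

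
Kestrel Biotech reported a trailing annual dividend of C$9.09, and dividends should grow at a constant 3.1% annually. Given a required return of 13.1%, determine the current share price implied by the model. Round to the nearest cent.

C$93.72

Gordon growth model: P₀ = D₁/(r − g). D₁ = 9.09 × (1 + 0.031) = 9.3718.
P₀ = 9.3718 / (0.131 − 0.031) = 9.3718 / 0.1 = 93.7179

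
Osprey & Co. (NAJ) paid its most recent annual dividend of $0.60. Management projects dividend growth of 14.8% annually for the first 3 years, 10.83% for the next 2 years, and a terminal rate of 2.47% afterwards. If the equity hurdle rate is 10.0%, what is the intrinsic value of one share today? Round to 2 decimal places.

Three-stage DDM. Project D₁…D_5; terminal Gordon value at t=5 with g = 0.0247; discount at r = 0.1.
D_1 = 0.6888
D_2 = 0.7907
D_3 = 0.9078
D_4 = 1.0061
D_5 = 1.1150
TV_5 = 1.1426/(0.1−0.0247) = 15.1738
P₀ = Σ Dₜ/(1+r)ᵗ + TV_5/(1+r)^5 = 12.7629

$12.76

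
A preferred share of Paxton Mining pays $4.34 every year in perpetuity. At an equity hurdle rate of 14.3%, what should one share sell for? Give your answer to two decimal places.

$30.35

Zero-growth DDM (perpetuity): P₀ = D/r = 4.34 / 0.143 = 30.3497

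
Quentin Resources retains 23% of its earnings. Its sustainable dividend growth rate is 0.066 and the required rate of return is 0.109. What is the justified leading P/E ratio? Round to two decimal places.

Payout ratio b = 1 − 0.23 = 0.77.
Justified leading P/E = b/(r−g) = 0.77/(0.109−0.066) = 17.9070

17.91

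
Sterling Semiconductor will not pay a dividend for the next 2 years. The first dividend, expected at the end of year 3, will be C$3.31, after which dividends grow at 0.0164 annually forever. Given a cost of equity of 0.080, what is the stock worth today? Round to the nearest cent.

Deferred-dividend DDM. At t=2 the remaining stream is a growing perpetuity with first payment D_3 = 3.31.
V_2 = D_3/(r−g) = 3.31/(0.08−0.0164) = 52.0440
P₀ = V_2/(1+r)^2 = 52.0440/(1+0.08)^2 = 44.6194

C$44.62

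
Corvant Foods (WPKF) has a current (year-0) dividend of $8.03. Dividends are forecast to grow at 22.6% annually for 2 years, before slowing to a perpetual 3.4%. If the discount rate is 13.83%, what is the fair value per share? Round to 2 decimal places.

$110.31

Two-stage DDM. Project D₁…D_2 at 0.226, terminal growth 0.034, discount at r = 0.1383.
D_1 = 9.8448
D_2 = 12.0697
Terminal value at t=2: TV = D_3/(r−g) = 12.4801/(0.1383−0.034) = 119.6555
P₀ = 9.8448/(1+0.1383)^1 + 12.0697/(1+0.1383)^2 + 119.6555/(1+0.1383)^2 = 110.3099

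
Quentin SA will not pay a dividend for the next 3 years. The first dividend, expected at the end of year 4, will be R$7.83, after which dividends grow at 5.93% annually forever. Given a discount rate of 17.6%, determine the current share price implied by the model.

Deferred-dividend DDM. At t=3 the remaining stream is a growing perpetuity with first payment D_4 = 7.83.
V_3 = D_4/(r−g) = 7.83/(0.176−0.0593) = 67.0951
P₀ = V_3/(1+r)^3 = 67.0951/(1+0.176)^3 = 41.2543

R$41.25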